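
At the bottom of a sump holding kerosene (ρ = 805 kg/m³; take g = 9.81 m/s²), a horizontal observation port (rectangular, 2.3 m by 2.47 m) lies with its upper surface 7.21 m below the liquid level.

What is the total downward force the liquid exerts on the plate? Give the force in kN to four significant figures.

F ≈ 323.5 kN

γ = ρg = 805 × 9.81 / 1000 = 7.89705 kN/m³.
The plate is horizontal, so pressure is uniform at p = γ·h = 7.89705 × 7.21 = 56.9377 kN/m².
A = 2.3 × 2.47 = 5.681 m².
F = p·A = 56.9377 × 5.681 = 323.463 kN.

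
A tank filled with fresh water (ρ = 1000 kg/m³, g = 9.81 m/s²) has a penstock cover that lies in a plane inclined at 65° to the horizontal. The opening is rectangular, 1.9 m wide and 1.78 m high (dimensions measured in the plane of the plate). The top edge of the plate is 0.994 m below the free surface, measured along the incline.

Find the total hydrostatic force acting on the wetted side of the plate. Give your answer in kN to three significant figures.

γ = ρg = 1000 × 9.81 = 9810 N/m³ = 9.81 kN/m³.
Let θ = 65° be the plate's angle to the horizontal; measure y along the incline from where the plane meets the free surface. Vertical depth h = y·sinθ with sinθ = 0.906308.
The centroid lies 1.78/2 = 0.89 m below the top edge, so y_c = 0.994 + 0.89 = 1.884 m and h_c = 1.884 × 0.906308 = 1.70748 m.
A = 1.9 × 1.78 = 3.382 m².
Resultant F = γ·h_c·A = 9.81 × 1.70748 × 3.382 = 56.6498 kN.

F ≈ 56.6 kN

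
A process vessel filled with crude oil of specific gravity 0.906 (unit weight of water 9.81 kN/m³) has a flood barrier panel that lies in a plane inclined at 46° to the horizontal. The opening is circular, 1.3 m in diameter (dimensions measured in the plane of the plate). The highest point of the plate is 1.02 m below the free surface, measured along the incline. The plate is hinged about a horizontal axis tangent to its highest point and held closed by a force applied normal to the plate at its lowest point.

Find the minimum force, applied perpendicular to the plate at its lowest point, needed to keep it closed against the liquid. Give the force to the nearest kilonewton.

γ = 0.906 × 9.81 = 8.88786 kN/m³.
Let θ = 46° be the plate's angle to the horizontal; measure y along the incline from where the plane meets the free surface. Vertical depth h = y·sinθ with sinθ = 0.719340.
The centroid is at the centre, 0.65 m below the top of the plate, so y_c = 1.02 + 0.65 = 1.67 m and h_c = 1.67 × 0.719340 = 1.2013 m.
A = π(0.65)² = 1.32732 m².
Resultant F = γ·h_c·A = 8.88786 × 1.2013 × 1.32732 = 14.1718 kN.
I_c = πr⁴/4 = π × 0.65⁴/4 = 0.140198 m⁴.
Centre of pressure: y_p = y_c + I_c/(y_c·A) = 1.67 + 0.140198/(1.67 × 1.32732) = 1.67 + 0.0632484 = 1.73325 m along the plane.
The resultant acts 0.65 + 0.0632484 = 0.713248 m (along the plate) below the hinge at the top edge, so the moment about the hinge is M = F × 0.713248 = 14.1718 × 0.713248 = 10.108 kN·m.
A normal force at the bottom, 1.3 m from the hinge, must supply this moment: P = 10.108/1.3 = 7.77538 kN.

P ≈ 8 kN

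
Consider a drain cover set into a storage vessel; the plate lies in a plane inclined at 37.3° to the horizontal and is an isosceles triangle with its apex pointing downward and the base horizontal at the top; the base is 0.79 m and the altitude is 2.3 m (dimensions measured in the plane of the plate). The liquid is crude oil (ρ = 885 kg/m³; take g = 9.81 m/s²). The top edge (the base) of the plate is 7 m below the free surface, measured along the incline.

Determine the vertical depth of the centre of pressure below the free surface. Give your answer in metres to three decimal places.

h_p = 4.729 m

γ = ρg = 885 × 9.81 / 1000 = 8.68185 kN/m³.
Let θ = 37.3° be the plate's angle to the horizontal; measure y along the incline from where the plane meets the free surface. Vertical depth h = y·sinθ with sinθ = 0.605988.
With the apex down, the centroid sits h/3 = 2.3/3 = 0.766667 m below the base (the top edge), so y_c = 7 + 0.766667 = 7.76667 m and h_c = 7.76667 × 0.605988 = 4.70651 m.
A = ½ × 0.79 × 2.3 = 0.9085 m².
Resultant F = γ·h_c·A = 8.68185 × 4.70651 × 0.9085 = 37.1224 kN.
I_c = b·h³/36 = 0.79 × 2.3³/36 = 0.266998 m⁴.
Centre of pressure: y_p = y_c + I_c/(y_c·A) = 7.76667 + 0.266998/(7.76667 × 0.9085) = 7.76667 + 0.0378397 = 7.80451 m along the plane.
Vertically, h_p = y_p·sinθ = 7.80451 × 0.605988 = 4.72944 m.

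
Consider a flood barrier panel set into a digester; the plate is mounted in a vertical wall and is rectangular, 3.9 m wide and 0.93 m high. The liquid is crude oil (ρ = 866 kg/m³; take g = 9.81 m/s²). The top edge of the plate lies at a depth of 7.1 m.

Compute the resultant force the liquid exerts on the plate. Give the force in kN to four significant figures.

γ = ρg = 866 × 9.81 / 1000 = 8.49546 kN/m³.
The centroid lies 0.93/2 = 0.465 m below the top edge, so the centroid depth is h_c = 7.1 + 0.465 = 7.565 m.
A = 3.9 × 0.93 = 3.627 m².
Resultant F = γ·h_c·A = 8.49546 × 7.565 × 3.627 = 233.101 kN.

F ≈ 233.1 kN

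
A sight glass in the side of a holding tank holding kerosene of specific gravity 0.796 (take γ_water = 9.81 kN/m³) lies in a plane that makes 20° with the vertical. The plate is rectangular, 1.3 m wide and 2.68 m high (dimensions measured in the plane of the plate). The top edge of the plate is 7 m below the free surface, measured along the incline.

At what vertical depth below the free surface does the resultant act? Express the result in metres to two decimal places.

γ = 0.796 × 9.81 = 7.80876 kN/m³.
The plate makes 20° with the vertical, i.e. θ = 90° − 20° = 70° to the horizontal. Measuring y along the incline from the free-surface line, vertical depth h = y·sinθ with sinθ = 0.939693.
The centroid lies 2.68/2 = 1.34 m below the top edge, so y_c = 7 + 1.34 = 8.34 m and h_c = 8.34 × 0.939693 = 7.83704 m.
A = 1.3 × 2.68 = 3.484 m².
Resultant F = γ·h_c·A = 7.80876 × 7.83704 × 3.484 = 213.212 kN.
I_c = b·h³/12 = 1.3 × 2.68³/12 = 2.08529 m⁴.
Centre of pressure: y_p = y_c + I_c/(y_c·A) = 8.34 + 2.08529/(8.34 × 3.484) = 8.34 + 0.0717666 = 8.41177 m along the plane.
Vertically, h_p = y_p·sinθ = 8.41177 × 0.939693 = 7.90448 m.

h_p = 7.90 m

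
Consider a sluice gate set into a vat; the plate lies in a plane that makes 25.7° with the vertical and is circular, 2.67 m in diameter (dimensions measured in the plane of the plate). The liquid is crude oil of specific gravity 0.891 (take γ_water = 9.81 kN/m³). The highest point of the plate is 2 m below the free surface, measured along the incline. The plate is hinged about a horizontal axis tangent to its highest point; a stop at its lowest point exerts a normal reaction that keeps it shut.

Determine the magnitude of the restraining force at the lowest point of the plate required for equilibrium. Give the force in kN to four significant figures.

γ = 0.891 × 9.81 = 8.74071 kN/m³.
The plate makes 25.7° with the vertical, i.e. θ = 90° − 25.7° = 64.3° to the horizontal. Measuring y along the incline from the free-surface line, vertical depth h = y·sinθ with sinθ = 0.901077.
The centroid is at the centre, 1.335 m below the top of the plate, so y_c = 2 + 1.335 = 3.335 m and h_c = 3.335 × 0.901077 = 3.00509 m.
A = π(1.335)² = 5.59902 m².
Resultant F = γ·h_c·A = 8.74071 × 3.00509 × 5.59902 = 147.067 kN.
I_c = πr⁴/4 = π × 1.335⁴/4 = 2.49468 m⁴.
Centre of pressure: y_p = y_c + I_c/(y_c·A) = 3.335 + 2.49468/(3.335 × 5.59902) = 3.335 + 0.1336 = 3.4686 m along the plane.
The resultant acts 1.335 + 0.1336 = 1.4686 m (along the plate) below the hinge at the top edge, so the moment about the hinge is M = F × 1.4686 = 147.067 × 1.4686 = 215.983 kN·m.
A normal force at the bottom, 2.67 m from the hinge, must supply this moment: P = 215.983/2.67 = 80.8925 kN.

P ≈ 80.89 kN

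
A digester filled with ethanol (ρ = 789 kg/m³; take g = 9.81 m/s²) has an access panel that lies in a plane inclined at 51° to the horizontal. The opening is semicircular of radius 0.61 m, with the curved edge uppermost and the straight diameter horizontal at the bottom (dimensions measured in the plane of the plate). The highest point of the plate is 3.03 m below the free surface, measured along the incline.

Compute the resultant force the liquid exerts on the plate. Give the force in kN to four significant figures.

F ≈ 11.89 kN

γ = ρg = 789 × 9.81 / 1000 = 7.74009 kN/m³.
Let θ = 51° be the plate's angle to the horizontal; measure y along the incline from where the plane meets the free surface. Vertical depth h = y·sinθ with sinθ = 0.777146.
The centroid lies 4r/(3π) = 0.258892 m above the diameter, so r − 4r/(3π) = 0.61 − 0.258892 = 0.351108 m below the topmost point, so y_c = 3.03 + 0.351108 = 3.38111 m and h_c = 3.38111 × 0.777146 = 2.62762 m.
A = πr²/2 = π × 0.61²/2 = 0.584493 m².
Resultant F = γ·h_c·A = 7.74009 × 2.62762 × 0.584493 = 11.8874 kN.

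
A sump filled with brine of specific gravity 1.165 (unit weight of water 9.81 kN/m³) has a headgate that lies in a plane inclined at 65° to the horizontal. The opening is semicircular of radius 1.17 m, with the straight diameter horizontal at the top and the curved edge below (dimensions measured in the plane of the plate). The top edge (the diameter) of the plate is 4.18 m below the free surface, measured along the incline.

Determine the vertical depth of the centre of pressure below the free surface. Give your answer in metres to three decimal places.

h_p = 4.257 m

γ = 1.165 × 9.81 = 11.42865 kN/m³.
Let θ = 65° be the plate's angle to the horizontal; measure y along the incline from where the plane meets the free surface. Vertical depth h = y·sinθ with sinθ = 0.906308.
The centroid of a semicircle lies 4r/(3π) = 0.496563 m from the diameter, here below the top edge, so y_c = 4.18 + 0.496563 = 4.67656 m and h_c = 4.67656 × 0.906308 = 4.2384 m.
A = πr²/2 = π × 1.17²/2 = 2.15026 m².
Resultant F = γ·h_c·A = 11.42865 × 4.2384 × 2.15026 = 104.157 kN.
I_c = (π/8 − 8/(9π))·r⁴ = 0.109757 × 1.17⁴ = 0.205672 m⁴.
Centre of pressure: y_p = y_c + I_c/(y_c·A) = 4.67656 + 0.205672/(4.67656 × 2.15026) = 4.67656 + 0.020453 = 4.69701 m along the plane.
Vertically, h_p = y_p·sinθ = 4.69701 × 0.906308 = 4.25694 m.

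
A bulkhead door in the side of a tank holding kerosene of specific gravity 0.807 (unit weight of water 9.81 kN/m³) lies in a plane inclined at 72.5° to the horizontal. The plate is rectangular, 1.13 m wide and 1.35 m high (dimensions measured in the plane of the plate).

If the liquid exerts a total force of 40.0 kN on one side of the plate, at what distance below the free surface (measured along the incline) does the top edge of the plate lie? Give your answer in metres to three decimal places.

γ = 0.807 × 9.81 = 7.91667 kN/m³.
A = 1.13 × 1.35 = 1.5255 m².
From F = γ·h_c·A, the centroid depth is h_c = 40.0/(7.91667 × 1.5255) = 3.31211 m.
Let θ = 72.5° be the plate's angle to the horizontal; measure y along the incline from where the plane meets the free surface. Vertical depth h = y·sinθ with sinθ = 0.953717.
Along the incline, y_c = h_c/sinθ = 3.31211/0.953717 = 3.47284 m.
The centroid lies 1.35/2 = 0.675 m below the top edge, so the top edge sits at y_top = 3.47284 − 0.675 = 2.79784 m along the incline.

y_top ≈ 2.798 m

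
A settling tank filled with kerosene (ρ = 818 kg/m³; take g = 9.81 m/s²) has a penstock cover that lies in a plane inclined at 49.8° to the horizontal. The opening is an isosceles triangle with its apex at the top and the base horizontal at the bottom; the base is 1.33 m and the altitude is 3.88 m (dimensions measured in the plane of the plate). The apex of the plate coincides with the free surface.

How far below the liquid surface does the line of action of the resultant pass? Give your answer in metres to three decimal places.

γ = ρg = 818 × 9.81 / 1000 = 8.02458 kN/m³.
Let θ = 49.8° be the plate's angle to the horizontal; measure y along the incline from where the plane meets the free surface. Vertical depth h = y·sinθ with sinθ = 0.763796.
With the apex up, the centroid sits 2h/3 = 2 × 3.88/3 = 2.58667 m below the apex, so y_c = 2.58667 m and h_c = 2.58667 × 0.763796 = 1.97569 m.
A = ½ × 1.33 × 3.88 = 2.5802 m².
Resultant F = γ·h_c·A = 8.02458 × 1.97569 × 2.5802 = 40.9067 kN.
I_c = b·h³/36 = 1.33 × 3.88³/36 = 2.15796 m⁴.
Centre of pressure: y_p = y_c + I_c/(y_c·A) = 2.58667 + 2.15796/(2.58667 × 2.5802) = 2.58667 + 0.323332 = 2.91 m along the plane.
Vertically, h_p = y_p·sinθ = 2.91 × 0.763796 = 2.22265 m.

h_p = 2.223 m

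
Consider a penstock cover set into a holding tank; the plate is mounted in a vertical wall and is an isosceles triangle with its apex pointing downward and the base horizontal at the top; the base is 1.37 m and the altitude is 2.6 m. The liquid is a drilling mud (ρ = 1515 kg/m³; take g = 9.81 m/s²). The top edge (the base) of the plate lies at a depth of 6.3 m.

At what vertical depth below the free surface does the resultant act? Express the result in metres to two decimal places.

γ = ρg = 1515 × 9.81 / 1000 = 14.86215 kN/m³.
With the apex down, the centroid sits h/3 = 2.6/3 = 0.866667 m below the base (the top edge), so the centroid depth is h_c = 6.3 + 0.866667 = 7.16667 m.
A = ½ × 1.37 × 2.6 = 1.781 m².
Resultant F = γ·h_c·A = 14.86215 × 7.16667 × 1.781 = 189.698 kN.
I_c = b·h³/36 = 1.37 × 2.6³/36 = 0.668864 m⁴.
Centre of pressure: y_p = y_c + I_c/(y_c·A) = 7.16667 + 0.668864/(7.16667 × 1.781) = 7.16667 + 0.052403 = 7.21907 m along the plane.

h_p = 7.22 m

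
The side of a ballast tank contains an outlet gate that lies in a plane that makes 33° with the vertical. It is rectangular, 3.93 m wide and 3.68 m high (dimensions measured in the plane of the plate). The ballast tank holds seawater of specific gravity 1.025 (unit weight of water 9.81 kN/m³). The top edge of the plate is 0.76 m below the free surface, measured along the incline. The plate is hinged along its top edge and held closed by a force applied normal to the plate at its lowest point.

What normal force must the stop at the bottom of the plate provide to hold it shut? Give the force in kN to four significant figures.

P ≈ 196.0 kN

γ = 1.025 × 9.81 = 10.05525 kN/m³.
The plate makes 33° with the vertical, i.e. θ = 90° − 33° = 57° to the horizontal. Measuring y along the incline from the free-surface line, vertical depth h = y·sinθ with sinθ = 0.838671.
The centroid lies 3.68/2 = 1.84 m below the top edge, so y_c = 0.76 + 1.84 = 2.6 m and h_c = 2.6 × 0.838671 = 2.18054 m.
A = 3.93 × 3.68 = 14.4624 m².
Resultant F = γ·h_c·A = 10.05525 × 2.18054 × 14.4624 = 317.101 kN.
I_c = b·h³/12 = 3.93 × 3.68³/12 = 16.3213 m⁴.
Centre of pressure: y_p = y_c + I_c/(y_c·A) = 2.6 + 16.3213/(2.6 × 14.4624) = 2.6 + 0.434051 = 3.03405 m along the plane.
The resultant acts 1.84 + 0.434051 = 2.27405 m (along the plate) below the hinge at the top edge, so the moment about the hinge is M = F × 2.27405 = 317.101 × 2.27405 = 721.104 kN·m.
A normal force at the bottom, 3.68 m from the hinge, must supply this moment: P = 721.104/3.68 = 195.952 kN.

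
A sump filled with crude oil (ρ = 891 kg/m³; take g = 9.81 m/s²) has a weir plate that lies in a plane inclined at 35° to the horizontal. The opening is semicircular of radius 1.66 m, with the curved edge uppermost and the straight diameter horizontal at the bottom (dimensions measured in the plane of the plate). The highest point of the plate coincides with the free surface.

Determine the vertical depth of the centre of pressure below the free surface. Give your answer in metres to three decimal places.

h_p = 0.664 m

γ = ρg = 891 × 9.81 / 1000 = 8.74071 kN/m³.
Let θ = 35° be the plate's angle to the horizontal; measure y along the incline from where the plane meets the free surface. Vertical depth h = y·sinθ with sinθ = 0.573576.
The centroid lies 4r/(3π) = 0.704526 m above the diameter, so r − 4r/(3π) = 1.66 − 0.704526 = 0.955474 m below the topmost point, so y_c = 0.955474 m and h_c = 0.955474 × 0.573576 = 0.548037 m.
A = πr²/2 = π × 1.66²/2 = 4.32849 m².
Resultant F = γ·h_c·A = 8.74071 × 0.548037 × 4.32849 = 20.7345 kN.
I_c = (π/8 − 8/(9π))·r⁴ = 0.109757 × 1.66⁴ = 0.833421 m⁴.
Centre of pressure: y_p = y_c + I_c/(y_c·A) = 0.955474 + 0.833421/(0.955474 × 4.32849) = 0.955474 + 0.201516 = 1.15699 m along the plane.
Vertically, h_p = y_p·sinθ = 1.15699 × 0.573576 = 0.663622 m.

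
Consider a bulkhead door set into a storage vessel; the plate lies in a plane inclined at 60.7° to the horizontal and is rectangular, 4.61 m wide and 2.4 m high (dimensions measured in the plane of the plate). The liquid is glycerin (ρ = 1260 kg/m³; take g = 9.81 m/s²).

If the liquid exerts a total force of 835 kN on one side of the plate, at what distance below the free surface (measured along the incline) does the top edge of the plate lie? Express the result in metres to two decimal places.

y_top ≈ 5.80 m

γ = ρg = 1260 × 9.81 / 1000 = 12.3606 kN/m³.
A = 4.61 × 2.4 = 11.064 m².
From F = γ·h_c·A, the centroid depth is h_c = 835/(12.3606 × 11.064) = 6.10569 m.
Let θ = 60.7° be the plate's angle to the horizontal; measure y along the incline from where the plane meets the free surface. Vertical depth h = y·sinθ with sinθ = 0.872069.
Along the incline, y_c = h_c/sinθ = 6.10569/0.872069 = 7.00138 m.
The centroid lies 2.4/2 = 1.2 m below the top edge, so the top edge sits at y_top = 7.00138 − 1.2 = 5.80138 m along the incline.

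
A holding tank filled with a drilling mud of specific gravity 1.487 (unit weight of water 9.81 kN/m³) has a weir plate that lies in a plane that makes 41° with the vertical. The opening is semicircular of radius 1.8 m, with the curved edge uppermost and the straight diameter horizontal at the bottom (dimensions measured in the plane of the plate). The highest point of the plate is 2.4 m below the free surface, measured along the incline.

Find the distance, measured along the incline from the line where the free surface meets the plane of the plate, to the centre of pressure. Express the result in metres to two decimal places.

y_p = 3.50 m

γ = 1.487 × 9.81 = 14.58747 kN/m³.
The plate makes 41° with the vertical, i.e. θ = 90° − 41° = 49° to the horizontal. Measuring y along the incline from the free-surface line, vertical depth h = y·sinθ with sinθ = 0.754710.
The centroid lies 4r/(3π) = 0.763944 m above the diameter, so r − 4r/(3π) = 1.8 − 0.763944 = 1.03606 m below the topmost point, so y_c = 2.4 + 1.03606 = 3.43606 m and h_c = 3.43606 × 0.754710 = 2.59323 m.
A = πr²/2 = π × 1.8²/2 = 5.08938 m².
Resultant F = γ·h_c·A = 14.58747 × 2.59323 × 5.08938 = 192.524 kN.
I_c = (π/8 − 8/(9π))·r⁴ = 0.109757 × 1.8⁴ = 1.15219 m⁴.
Centre of pressure: y_p = y_c + I_c/(y_c·A) = 3.43606 + 1.15219/(3.43606 × 5.08938) = 3.43606 + 0.0658868 = 3.50195 m along the plane.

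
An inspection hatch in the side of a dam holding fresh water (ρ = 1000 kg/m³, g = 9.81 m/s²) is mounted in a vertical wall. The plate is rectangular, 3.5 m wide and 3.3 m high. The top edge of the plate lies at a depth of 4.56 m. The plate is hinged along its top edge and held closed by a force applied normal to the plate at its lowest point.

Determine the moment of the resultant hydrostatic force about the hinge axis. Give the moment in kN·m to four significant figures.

M ≈ 1264 kN·m

γ = ρg = 1000 × 9.81 = 9810 N/m³ = 9.81 kN/m³.
The centroid lies 3.3/2 = 1.65 m below the top edge, so the centroid depth is h_c = 4.56 + 1.65 = 6.21 m.
A = 3.5 × 3.3 = 11.55 m².
Resultant F = γ·h_c·A = 9.81 × 6.21 × 11.55 = 703.627 kN.
I_c = b·h³/12 = 3.5 × 3.3³/12 = 10.4816 m⁴.
Centre of pressure: y_p = y_c + I_c/(y_c·A) = 6.21 + 10.4816/(6.21 × 11.55) = 6.21 + 0.146135 = 6.35614 m along the plane.
The resultant acts 1.65 + 0.146135 = 1.79613 m (along the plate) below the hinge at the top edge, so the moment about the hinge is M = F × 1.79613 = 703.627 × 1.79613 = 1263.81 kN·m.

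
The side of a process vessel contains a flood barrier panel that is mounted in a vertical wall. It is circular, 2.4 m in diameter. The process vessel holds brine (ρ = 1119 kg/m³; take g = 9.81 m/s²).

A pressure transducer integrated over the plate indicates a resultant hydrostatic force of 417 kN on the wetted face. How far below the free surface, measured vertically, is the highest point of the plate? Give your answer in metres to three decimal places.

γ = ρg = 1119 × 9.81 / 1000 = 10.97739 kN/m³.
A = π(1.2)² = 4.52389 m².
From F = γ·h_c·A, the centroid depth is h_c = 417/(10.97739 × 4.52389) = 8.39701 m.
The centroid is at the centre, 1.2 m below the top of the plate, so the highest point sits at h_top = 8.39701 − 1.2 = 7.19701 m below the surface.

d_top ≈ 7.197 m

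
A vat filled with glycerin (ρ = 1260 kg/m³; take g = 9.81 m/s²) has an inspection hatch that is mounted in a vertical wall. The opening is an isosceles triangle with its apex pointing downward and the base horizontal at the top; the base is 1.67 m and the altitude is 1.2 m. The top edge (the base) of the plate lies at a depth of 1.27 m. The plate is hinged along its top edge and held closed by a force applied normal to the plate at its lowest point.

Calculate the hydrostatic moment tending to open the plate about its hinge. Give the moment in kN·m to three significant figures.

M ≈ 9.26 kN·m

γ = ρg = 1260 × 9.81 / 1000 = 12.3606 kN/m³.
With the apex down, the centroid sits h/3 = 1.2/3 = 0.4 m below the base (the top edge), so the centroid depth is h_c = 1.27 + 0.4 = 1.67 m.
A = ½ × 1.67 × 1.2 = 1.002 m².
Resultant F = γ·h_c·A = 12.3606 × 1.67 × 1.002 = 20.6835 kN.
I_c = b·h³/36 = 1.67 × 1.2³/36 = 0.08016 m⁴.
Centre of pressure: y_p = y_c + I_c/(y_c·A) = 1.67 + 0.08016/(1.67 × 1.002) = 1.67 + 0.0479042 = 1.7179 m along the plane.
The resultant acts 0.4 + 0.0479042 = 0.447904 m (along the plate) below the hinge at the top edge, so the moment about the hinge is M = F × 0.447904 = 20.6835 × 0.447904 = 9.26422 kN·m.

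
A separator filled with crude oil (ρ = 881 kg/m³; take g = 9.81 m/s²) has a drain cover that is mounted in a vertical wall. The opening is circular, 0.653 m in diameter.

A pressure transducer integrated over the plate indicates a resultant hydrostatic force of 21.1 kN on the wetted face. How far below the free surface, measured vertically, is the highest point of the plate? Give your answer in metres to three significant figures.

γ = ρg = 881 × 9.81 / 1000 = 8.64261 kN/m³.
A = π(0.3265)² = 0.334901 m².
From F = γ·h_c·A, the centroid depth is h_c = 21.1/(8.64261 × 0.334901) = 7.28989 m.
The centroid is at the centre, 0.3265 m below the top of the plate, so the highest point sits at h_top = 7.28989 − 0.3265 = 6.96339 m below the surface.

d_top ≈ 6.96 m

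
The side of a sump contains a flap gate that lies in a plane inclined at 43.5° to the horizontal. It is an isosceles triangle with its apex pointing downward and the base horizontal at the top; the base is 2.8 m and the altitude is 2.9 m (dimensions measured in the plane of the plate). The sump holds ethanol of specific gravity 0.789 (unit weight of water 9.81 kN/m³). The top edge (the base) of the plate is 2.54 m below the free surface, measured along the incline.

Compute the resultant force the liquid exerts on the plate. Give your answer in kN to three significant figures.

F ≈ 75.9 kN

γ = 0.789 × 9.81 = 7.74009 kN/m³.
Let θ = 43.5° be the plate's angle to the horizontal; measure y along the incline from where the plane meets the free surface. Vertical depth h = y·sinθ with sinθ = 0.688355.
With the apex down, the centroid sits h/3 = 2.9/3 = 0.966667 m below the base (the top edge), so y_c = 2.54 + 0.966667 = 3.50667 m and h_c = 3.50667 × 0.688355 = 2.41383 m.
A = ½ × 2.8 × 2.9 = 4.06 m².
Resultant F = γ·h_c·A = 7.74009 × 2.41383 × 4.06 = 75.854 kN.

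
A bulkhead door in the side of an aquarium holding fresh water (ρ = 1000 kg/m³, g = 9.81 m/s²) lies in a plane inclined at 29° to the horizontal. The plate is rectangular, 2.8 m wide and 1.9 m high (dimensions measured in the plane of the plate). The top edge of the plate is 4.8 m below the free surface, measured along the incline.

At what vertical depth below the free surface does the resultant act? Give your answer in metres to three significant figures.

γ = ρg = 1000 × 9.81 = 9810 N/m³ = 9.81 kN/m³.
Let θ = 29° be the plate's angle to the horizontal; measure y along the incline from where the plane meets the free surface. Vertical depth h = y·sinθ with sinθ = 0.484810.
The centroid lies 1.9/2 = 0.95 m below the top edge, so y_c = 4.8 + 0.95 = 5.75 m and h_c = 5.75 × 0.484810 = 2.78766 m.
A = 2.8 × 1.9 = 5.32 m².
Resultant F = γ·h_c·A = 9.81 × 2.78766 × 5.32 = 145.486 kN.
I_c = b·h³/12 = 2.8 × 1.9³/12 = 1.60043 m⁴.
Centre of pressure: y_p = y_c + I_c/(y_c·A) = 5.75 + 1.60043/(5.75 × 5.32) = 5.75 + 0.0523187 = 5.80232 m along the plane.
Vertically, h_p = y_p·sinθ = 5.80232 × 0.484810 = 2.81302 m.

h_p = 2.81 m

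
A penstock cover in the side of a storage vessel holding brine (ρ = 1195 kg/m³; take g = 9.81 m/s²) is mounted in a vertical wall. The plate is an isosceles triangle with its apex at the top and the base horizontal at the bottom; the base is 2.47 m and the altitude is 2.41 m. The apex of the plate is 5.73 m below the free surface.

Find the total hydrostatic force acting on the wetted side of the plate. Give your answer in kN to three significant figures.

γ = ρg = 1195 × 9.81 / 1000 = 11.72295 kN/m³.
With the apex up, the centroid sits 2h/3 = 2 × 2.41/3 = 1.60667 m below the apex, so the centroid depth is h_c = 5.73 + 1.60667 = 7.33667 m.
A = ½ × 2.47 × 2.41 = 2.97635 m².
Resultant F = γ·h_c·A = 11.72295 × 7.33667 × 2.97635 = 255.988 kN.

F ≈ 256 kN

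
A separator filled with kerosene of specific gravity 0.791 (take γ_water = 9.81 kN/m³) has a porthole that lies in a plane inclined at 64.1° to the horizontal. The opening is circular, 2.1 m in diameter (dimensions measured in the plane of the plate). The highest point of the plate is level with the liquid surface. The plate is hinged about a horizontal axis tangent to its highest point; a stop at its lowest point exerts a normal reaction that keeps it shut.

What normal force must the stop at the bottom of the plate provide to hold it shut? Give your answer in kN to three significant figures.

γ = 0.791 × 9.81 = 7.75971 kN/m³.
Let θ = 64.1° be the plate's angle to the horizontal; measure y along the incline from where the plane meets the free surface. Vertical depth h = y·sinθ with sinθ = 0.899558.
The centroid is at the centre, 1.05 m below the top of the plate, so y_c = 1.05 m and h_c = 1.05 × 0.899558 = 0.944536 m.
A = π(1.05)² = 3.46361 m².
Resultant F = γ·h_c·A = 7.75971 × 0.944536 × 3.46361 = 25.3859 kN.
I_c = πr⁴/4 = π × 1.05⁴/4 = 0.954656 m⁴.
Centre of pressure: y_p = y_c + I_c/(y_c·A) = 1.05 + 0.954656/(1.05 × 3.46361) = 1.05 + 0.2625 = 1.3125 m along the plane.
The resultant acts 1.05 + 0.2625 = 1.3125 m (along the plate) below the hinge at the top edge, so the moment about the hinge is M = F × 1.3125 = 25.3859 × 1.3125 = 33.319 kN·m.
A normal force at the bottom, 2.1 m from the hinge, must supply this moment: P = 33.319/2.1 = 15.8662 kN.

P ≈ 15.9 kN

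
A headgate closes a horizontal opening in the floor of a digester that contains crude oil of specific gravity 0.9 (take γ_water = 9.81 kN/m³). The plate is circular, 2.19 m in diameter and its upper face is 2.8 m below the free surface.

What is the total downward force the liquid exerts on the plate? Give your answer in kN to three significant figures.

γ = 0.9 × 9.81 = 8.829 kN/m³.
The plate is horizontal, so pressure is uniform at p = γ·h = 8.829 × 2.8 = 24.7212 kN/m².
A = π(1.095)² = 3.76685 m².
F = p·A = 24.7212 × 3.76685 = 93.1211 kN.

F ≈ 93.1 kN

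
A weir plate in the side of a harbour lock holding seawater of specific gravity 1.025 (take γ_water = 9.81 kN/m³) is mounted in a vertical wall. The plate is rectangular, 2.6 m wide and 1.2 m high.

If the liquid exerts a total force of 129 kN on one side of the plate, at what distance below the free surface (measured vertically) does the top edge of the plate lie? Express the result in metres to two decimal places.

d_top ≈ 3.51 m

γ = 1.025 × 9.81 = 10.05525 kN/m³.
A = 2.6 × 1.2 = 3.12 m².
From F = γ·h_c·A, the centroid depth is h_c = 129/(10.05525 × 3.12) = 4.1119 m.
The centroid lies 1.2/2 = 0.6 m below the top edge, so the top edge sits at h_top = 4.1119 − 0.6 = 3.5119 m below the surface.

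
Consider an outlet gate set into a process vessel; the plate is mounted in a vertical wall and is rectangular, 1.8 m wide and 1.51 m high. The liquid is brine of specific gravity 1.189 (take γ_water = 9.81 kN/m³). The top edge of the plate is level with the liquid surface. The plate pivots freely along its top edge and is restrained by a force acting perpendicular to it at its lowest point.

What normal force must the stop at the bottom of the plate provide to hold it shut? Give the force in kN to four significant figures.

γ = 1.189 × 9.81 = 11.66409 kN/m³.
The centroid lies 1.51/2 = 0.755 m below the top edge, so the centroid depth is h_c = 0.755 m.
A = 1.8 × 1.51 = 2.718 m².
Resultant F = γ·h_c·A = 11.66409 × 0.755 × 2.718 = 23.9358 kN.
I_c = b·h³/12 = 1.8 × 1.51³/12 = 0.516443 m⁴.
Centre of pressure: y_p = y_c + I_c/(y_c·A) = 0.755 + 0.516443/(0.755 × 2.718) = 0.755 + 0.251667 = 1.00667 m along the plane.
The resultant acts 0.755 + 0.251667 = 1.00667 m (along the plate) below the hinge at the top edge, so the moment about the hinge is M = F × 1.00667 = 23.9358 × 1.00667 = 24.0955 kN·m.
A normal force at the bottom, 1.51 m from the hinge, must supply this moment: P = 24.0955/1.51 = 15.9573 kN.

P ≈ 15.96 kN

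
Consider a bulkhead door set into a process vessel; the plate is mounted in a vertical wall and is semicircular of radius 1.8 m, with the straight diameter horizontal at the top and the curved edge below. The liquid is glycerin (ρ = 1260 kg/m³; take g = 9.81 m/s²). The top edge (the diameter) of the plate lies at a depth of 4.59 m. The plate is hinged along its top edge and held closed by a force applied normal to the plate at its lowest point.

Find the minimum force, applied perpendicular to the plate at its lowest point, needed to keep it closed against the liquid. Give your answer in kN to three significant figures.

γ = ρg = 1260 × 9.81 / 1000 = 12.3606 kN/m³.
The centroid of a semicircle lies 4r/(3π) = 0.763944 m from the diameter, here below the top edge, so the centroid depth is h_c = 4.59 + 0.763944 = 5.35394 m.
A = πr²/2 = π × 1.8²/2 = 5.08938 m².
Resultant F = γ·h_c·A = 12.3606 × 5.35394 × 5.08938 = 336.805 kN.
I_c = (π/8 − 8/(9π))·r⁴ = 0.109757 × 1.8⁴ = 1.15219 m⁴.
Centre of pressure: y_p = y_c + I_c/(y_c·A) = 5.35394 + 1.15219/(5.35394 × 5.08938) = 5.35394 + 0.0422849 = 5.39622 m along the plane.
The resultant acts 0.763944 + 0.0422849 = 0.806229 m (along the plate) below the hinge at the top edge, so the moment about the hinge is M = F × 0.806229 = 336.805 × 0.806229 = 271.542 kN·m.
A normal force at the bottom, 1.8 m from the hinge, must supply this moment: P = 271.542/1.8 = 150.857 kN.

P ≈ 151 kN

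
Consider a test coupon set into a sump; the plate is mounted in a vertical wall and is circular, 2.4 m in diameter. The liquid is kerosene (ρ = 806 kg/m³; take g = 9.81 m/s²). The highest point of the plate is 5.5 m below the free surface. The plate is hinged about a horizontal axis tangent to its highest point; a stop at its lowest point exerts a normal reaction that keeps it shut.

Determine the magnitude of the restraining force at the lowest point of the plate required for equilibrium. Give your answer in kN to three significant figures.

γ = ρg = 806 × 9.81 / 1000 = 7.90686 kN/m³.
The centroid is at the centre, 1.2 m below the top of the plate, so the centroid depth is h_c = 5.5 + 1.2 = 6.7 m.
A = π(1.2)² = 4.52389 m².
Resultant F = γ·h_c·A = 7.90686 × 6.7 × 4.52389 = 239.657 kN.
I_c = πr⁴/4 = π × 1.2⁴/4 = 1.6286 m⁴.
Centre of pressure: y_p = y_c + I_c/(y_c·A) = 6.7 + 1.6286/(6.7 × 4.52389) = 6.7 + 0.0537313 = 6.75373 m along the plane.
The resultant acts 1.2 + 0.0537313 = 1.25373 m (along the plate) below the hinge at the top edge, so the moment about the hinge is M = F × 1.25373 = 239.657 × 1.25373 = 300.465 kN·m.
A normal force at the bottom, 2.4 m from the hinge, must supply this moment: P = 300.465/2.4 = 125.194 kN.

P ≈ 125 kN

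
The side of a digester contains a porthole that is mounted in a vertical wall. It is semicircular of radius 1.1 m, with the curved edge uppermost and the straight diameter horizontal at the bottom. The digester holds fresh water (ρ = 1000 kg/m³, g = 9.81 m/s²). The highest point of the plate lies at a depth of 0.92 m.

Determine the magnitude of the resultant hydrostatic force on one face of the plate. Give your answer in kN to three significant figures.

γ = ρg = 1000 × 9.81 = 9810 N/m³ = 9.81 kN/m³.
The centroid lies 4r/(3π) = 0.466854 m above the diameter, so r − 4r/(3π) = 1.1 − 0.466854 = 0.633146 m below the topmost point, so the centroid depth is h_c = 0.92 + 0.633146 = 1.55315 m.
A = πr²/2 = π × 1.1²/2 = 1.90066 m².
Resultant F = γ·h_c·A = 9.81 × 1.55315 × 1.90066 = 28.9592 kN.

F ≈ 29.0 kN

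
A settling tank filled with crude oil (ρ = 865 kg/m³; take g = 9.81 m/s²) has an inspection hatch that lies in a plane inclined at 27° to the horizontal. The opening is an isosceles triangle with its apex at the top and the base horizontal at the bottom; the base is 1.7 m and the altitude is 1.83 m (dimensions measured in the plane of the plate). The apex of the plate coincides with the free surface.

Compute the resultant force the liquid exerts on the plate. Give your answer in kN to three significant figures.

γ = ρg = 865 × 9.81 / 1000 = 8.48565 kN/m³.
Let θ = 27° be the plate's angle to the horizontal; measure y along the incline from where the plane meets the free surface. Vertical depth h = y·sinθ with sinθ = 0.453990.
With the apex up, the centroid sits 2h/3 = 2 × 1.83/3 = 1.22 m below the apex, so y_c = 1.22 m and h_c = 1.22 × 0.453990 = 0.553868 m.
A = ½ × 1.7 × 1.83 = 1.5555 m².
Resultant F = γ·h_c·A = 8.48565 × 0.553868 × 1.5555 = 7.31074 kN.

F ≈ 7.31 kN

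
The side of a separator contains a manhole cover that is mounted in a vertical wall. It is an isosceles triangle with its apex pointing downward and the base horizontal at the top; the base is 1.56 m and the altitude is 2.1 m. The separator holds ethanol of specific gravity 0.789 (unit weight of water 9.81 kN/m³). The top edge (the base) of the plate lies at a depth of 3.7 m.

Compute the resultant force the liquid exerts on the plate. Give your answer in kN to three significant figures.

F ≈ 55.8 kN

γ = 0.789 × 9.81 = 7.74009 kN/m³.
With the apex down, the centroid sits h/3 = 2.1/3 = 0.7 m below the base (the top edge), so the centroid depth is h_c = 3.7 + 0.7 = 4.4 m.
A = ½ × 1.56 × 2.1 = 1.638 m².
Resultant F = γ·h_c·A = 7.74009 × 4.4 × 1.638 = 55.7844 kN.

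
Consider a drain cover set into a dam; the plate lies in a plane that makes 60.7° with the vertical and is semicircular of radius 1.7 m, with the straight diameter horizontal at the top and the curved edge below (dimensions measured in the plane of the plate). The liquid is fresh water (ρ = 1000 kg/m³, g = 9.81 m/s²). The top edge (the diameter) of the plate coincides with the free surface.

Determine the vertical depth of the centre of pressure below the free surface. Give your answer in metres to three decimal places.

γ = ρg = 1000 × 9.81 = 9810 N/m³ = 9.81 kN/m³.
The plate makes 60.7° with the vertical, i.e. θ = 90° − 60.7° = 29.3° to the horizontal. Measuring y along the incline from the free-surface line, vertical depth h = y·sinθ with sinθ = 0.489382.
The centroid of a semicircle lies 4r/(3π) = 0.721502 m from the diameter, here below the top edge, so y_c = 0.721502 m and h_c = 0.721502 × 0.489382 = 0.35309 m.
A = πr²/2 = π × 1.7²/2 = 4.5396 m².
Resultant F = γ·h_c·A = 9.81 × 0.35309 × 4.5396 = 15.7243 kN.
I_c = (π/8 − 8/(9π))·r⁴ = 0.109757 × 1.7⁴ = 0.916701 m⁴.
Centre of pressure: y_p = y_c + I_c/(y_c·A) = 0.721502 + 0.916701/(0.721502 × 4.5396) = 0.721502 + 0.27988 = 1.00138 m along the plane.
Vertically, h_p = y_p·sinθ = 1.00138 × 0.489382 = 0.490057 m.

h_p = 0.490 m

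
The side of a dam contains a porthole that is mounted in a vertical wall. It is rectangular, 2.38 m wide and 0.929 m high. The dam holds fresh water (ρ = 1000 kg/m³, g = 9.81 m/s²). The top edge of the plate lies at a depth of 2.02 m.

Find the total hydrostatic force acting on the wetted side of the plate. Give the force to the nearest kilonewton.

F ≈ 54 kN

γ = ρg = 1000 × 9.81 = 9810 N/m³ = 9.81 kN/m³.
The centroid lies 0.929/2 = 0.4645 m below the top edge, so the centroid depth is h_c = 2.02 + 0.4645 = 2.4845 m.
A = 2.38 × 0.929 = 2.21102 m².
Resultant F = γ·h_c·A = 9.81 × 2.4845 × 2.21102 = 53.8891 kN.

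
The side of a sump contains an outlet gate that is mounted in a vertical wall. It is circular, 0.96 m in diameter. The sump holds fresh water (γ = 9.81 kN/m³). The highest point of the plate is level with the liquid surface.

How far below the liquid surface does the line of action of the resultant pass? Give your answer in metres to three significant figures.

γ = 9.81 kN/m³.
The centroid is at the centre, 0.48 m below the top of the plate, so the centroid depth is h_c = 0.48 m.
A = π(0.48)² = 0.723823 m².
Resultant F = γ·h_c·A = 9.81 × 0.48 × 0.723823 = 3.40834 kN.
I_c = πr⁴/4 = π × 0.48⁴/4 = 0.0416922 m⁴.
Centre of pressure: y_p = y_c + I_c/(y_c·A) = 0.48 + 0.0416922/(0.48 × 0.723823) = 0.48 + 0.12 = 0.6 m along the plane.

h_p = 0.600 m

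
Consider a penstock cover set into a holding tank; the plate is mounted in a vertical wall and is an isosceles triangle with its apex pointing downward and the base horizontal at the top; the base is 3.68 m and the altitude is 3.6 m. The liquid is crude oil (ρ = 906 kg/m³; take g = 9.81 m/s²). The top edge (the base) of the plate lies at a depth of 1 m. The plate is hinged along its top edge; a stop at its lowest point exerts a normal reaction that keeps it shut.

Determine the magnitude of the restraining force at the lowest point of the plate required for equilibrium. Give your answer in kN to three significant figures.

γ = ρg = 906 × 9.81 / 1000 = 8.88786 kN/m³.
With the apex down, the centroid sits h/3 = 3.6/3 = 1.2 m below the base (the top edge), so the centroid depth is h_c = 1 + 1.2 = 2.2 m.
A = ½ × 3.68 × 3.6 = 6.624 m².
Resultant F = γ·h_c·A = 8.88786 × 2.2 × 6.624 = 129.521 kN.
I_c = b·h³/36 = 3.68 × 3.6³/36 = 4.76928 m⁴.
Centre of pressure: y_p = y_c + I_c/(y_c·A) = 2.2 + 4.76928/(2.2 × 6.624) = 2.2 + 0.327273 = 2.52727 m along the plane.
The resultant acts 1.2 + 0.327273 = 1.52727 m (along the plate) below the hinge at the top edge, so the moment about the hinge is M = F × 1.52727 = 129.521 × 1.52727 = 197.814 kN·m.
A normal force at the bottom, 3.6 m from the hinge, must supply this moment: P = 197.814/3.6 = 54.9483 kN.

P ≈ 54.9 kN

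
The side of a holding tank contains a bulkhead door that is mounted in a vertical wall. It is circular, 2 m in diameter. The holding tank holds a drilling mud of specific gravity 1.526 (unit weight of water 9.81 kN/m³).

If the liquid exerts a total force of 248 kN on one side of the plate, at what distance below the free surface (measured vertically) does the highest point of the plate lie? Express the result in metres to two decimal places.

d_top ≈ 4.27 m

γ = 1.526 × 9.81 = 14.97006 kN/m³.
A = π(1)² = 3.14159 m².
From F = γ·h_c·A, the centroid depth is h_c = 248/(14.97006 × 3.14159) = 5.27325 m.
The centroid is at the centre, 1 m below the top of the plate, so the highest point sits at h_top = 5.27325 − 1 = 4.27325 m below the surface.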